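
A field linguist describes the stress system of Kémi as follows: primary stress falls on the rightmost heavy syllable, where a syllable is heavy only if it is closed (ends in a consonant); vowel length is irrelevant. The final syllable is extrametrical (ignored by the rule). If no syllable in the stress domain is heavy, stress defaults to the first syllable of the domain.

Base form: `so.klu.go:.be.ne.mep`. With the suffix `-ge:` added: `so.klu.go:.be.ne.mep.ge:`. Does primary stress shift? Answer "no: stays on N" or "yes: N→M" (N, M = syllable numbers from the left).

yes: 1→6

Base `so.klu.go:.be.ne.mep` (6 syllables):
  The final syllable (6, mep) is extrametrical; the stress domain is syllables 1–5.
  Weights: 1 so L, 2 klu L, 3 go: L, 4 be L, 5 ne L.
  No heavy syllable in the domain; default to the first syllable of the domain = syllable 1.
  → primary stress on syllable 1.
Suffixed `so.klu.go:.be.ne.mep.ge:` (7 syllables):
  The final syllable (7, ge:) is extrametrical; the stress domain is syllables 1–6.
  Weights: 1 so L, 2 klu L, 3 go: L, 4 be L, 5 ne L, 6 mep H.
  Heavy syllables in the domain: 6. The rightmost is syllable 6 (mep).
  → primary stress on syllable 6.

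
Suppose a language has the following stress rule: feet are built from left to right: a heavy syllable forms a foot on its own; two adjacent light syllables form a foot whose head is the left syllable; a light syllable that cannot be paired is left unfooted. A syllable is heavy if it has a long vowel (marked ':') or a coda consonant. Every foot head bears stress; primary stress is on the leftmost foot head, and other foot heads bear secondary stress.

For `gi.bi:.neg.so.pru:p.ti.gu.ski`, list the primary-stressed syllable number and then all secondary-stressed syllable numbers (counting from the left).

Weights: 1 gi L, 2 bi: H, 3 neg H, 4 so L, 5 pru:p H, 6 ti L, 7 gu L, 8 ski L.
Parse left to right (heavy = foot alone; LL = one foot; stranded L unfooted): gi (ˈbi:) (ˈneg) so (ˈpru:p) (ˈti.gu) ski.
Foot heads: 2, 3, 5, 6.
Primary stress on the leftmost head = syllable 2.
Secondary stress on 3, 5, 6: gi.ˈbi:.ˌneg.so.ˌpru:p.ˌti.gu.ski.

primary 2, secondary 3, 5, 6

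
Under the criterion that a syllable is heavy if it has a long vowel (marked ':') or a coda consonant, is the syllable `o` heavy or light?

light

`o`: short vowel, open (no coda). Short vowel, open → light.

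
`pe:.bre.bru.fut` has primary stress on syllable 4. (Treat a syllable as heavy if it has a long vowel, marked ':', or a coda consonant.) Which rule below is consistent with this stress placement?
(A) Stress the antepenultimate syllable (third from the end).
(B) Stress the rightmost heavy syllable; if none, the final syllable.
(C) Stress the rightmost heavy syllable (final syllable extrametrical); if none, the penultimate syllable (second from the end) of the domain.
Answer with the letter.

B

Rule A → syllable 2 (observed: 4).
Rule B → syllable 4 ✓.
Rule C → syllable 1 (observed: 4).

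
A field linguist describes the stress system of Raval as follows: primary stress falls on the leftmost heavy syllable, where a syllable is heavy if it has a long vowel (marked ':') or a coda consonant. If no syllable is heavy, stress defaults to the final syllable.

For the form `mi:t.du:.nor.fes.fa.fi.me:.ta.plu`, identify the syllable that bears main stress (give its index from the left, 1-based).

Weights: 1 mi:t H, 2 du: H, 3 nor H, 4 fes H, 5 fa L, 6 fi L, 7 me: H, 8 ta L, 9 plu L.
Heavy syllables in the domain: 1, 2, 3, 4, 7. The leftmost is syllable 1 (mi:t).
Primary stress: syllable 1 → ˈmi:t.du:.nor.fes.fa.fi.me:.ta.plu.

1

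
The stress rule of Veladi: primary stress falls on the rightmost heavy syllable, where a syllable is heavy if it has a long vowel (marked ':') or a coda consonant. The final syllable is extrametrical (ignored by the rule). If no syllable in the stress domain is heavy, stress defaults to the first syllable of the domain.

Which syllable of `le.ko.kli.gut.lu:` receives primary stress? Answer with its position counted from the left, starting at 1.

4

The final syllable (5, lu:) is extrametrical; the stress domain is syllables 1–4.
Weights: 1 le L, 2 ko L, 3 kli L, 4 gut H.
Heavy syllables in the domain: 4. The rightmost is syllable 4 (gut).
Primary stress: syllable 4 → le.ko.kli.ˈgut.lu:.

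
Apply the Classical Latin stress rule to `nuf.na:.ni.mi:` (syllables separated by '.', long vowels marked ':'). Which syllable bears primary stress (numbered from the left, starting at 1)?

2

Classical Latin: stress the penult if heavy (long vowel or closed), else the antepenult.
Weights: 2 na: H, 3 ni L, 4 mi: H.
The penult (syllable 3, ni) is light, so stress falls on the antepenult (syllable 2, na:).
Stress on syllable 2: nuf.ˈna:.ni.mi:.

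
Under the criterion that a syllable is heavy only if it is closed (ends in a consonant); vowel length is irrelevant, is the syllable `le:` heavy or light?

light

`le:`: long vowel, open (no coda). Open (no coda) → light.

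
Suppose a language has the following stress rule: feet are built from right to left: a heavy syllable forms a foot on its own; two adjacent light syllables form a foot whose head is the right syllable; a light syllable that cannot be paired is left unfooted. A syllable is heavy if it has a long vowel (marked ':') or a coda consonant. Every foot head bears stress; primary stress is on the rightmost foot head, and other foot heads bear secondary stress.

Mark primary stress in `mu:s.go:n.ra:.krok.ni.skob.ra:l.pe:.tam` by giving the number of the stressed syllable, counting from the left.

9

Weights: 1 mu:s H, 2 go:n H, 3 ra: H, 4 krok H, 5 ni L, 6 skob H, 7 ra:l H, 8 pe: H, 9 tam H.
Parse right to left (heavy = foot alone; LL = one foot; stranded L unfooted): (ˈmu:s) (ˈgo:n) (ˈra:) (ˈkrok) ni (ˈskob) (ˈra:l) (ˈpe:) (ˈtam).
Foot heads: 1, 2, 3, 4, 6, 7, 8, 9.
Primary stress on the rightmost head = syllable 9.
Primary stress: syllable 9 → mu:s.go:n.ra:.krok.ni.skob.ra:l.pe:.ˈtam.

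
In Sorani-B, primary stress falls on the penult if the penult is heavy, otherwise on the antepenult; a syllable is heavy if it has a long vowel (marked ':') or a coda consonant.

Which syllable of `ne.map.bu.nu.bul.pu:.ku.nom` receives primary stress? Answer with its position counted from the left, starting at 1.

Weights: 6 pu: H, 7 ku L, 8 nom H.
The penult (syllable 7, ku) is light, so stress falls on the antepenult (syllable 6, pu:).
Primary stress: syllable 6 → ne.map.bu.nu.bul.ˈpu:.ku.nom.

6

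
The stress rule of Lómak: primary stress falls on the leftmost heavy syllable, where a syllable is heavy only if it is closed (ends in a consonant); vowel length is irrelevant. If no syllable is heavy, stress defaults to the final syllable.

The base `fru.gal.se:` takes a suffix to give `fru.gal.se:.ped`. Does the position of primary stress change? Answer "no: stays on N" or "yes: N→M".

no: stays on 2

Base `fru.gal.se:` (3 syllables):
  Weights: 1 fru L, 2 gal H, 3 se: L.
  Heavy syllables in the domain: 2. The leftmost is syllable 2 (gal).
  → primary stress on syllable 2.
Suffixed `fru.gal.se:.ped` (4 syllables):
  Weights: 1 fru L, 2 gal H, 3 se: L, 4 ped H.
  Heavy syllables in the domain: 2, 4. The leftmost is syllable 2 (gal).
  → primary stress on syllable 2.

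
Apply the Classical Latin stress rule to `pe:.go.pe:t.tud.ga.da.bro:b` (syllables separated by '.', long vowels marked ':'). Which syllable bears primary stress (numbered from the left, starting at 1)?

Classical Latin: stress the penult if heavy (long vowel or closed), else the antepenult.
Weights: 5 ga L, 6 da L, 7 bro:b H.
The penult (syllable 6, da) is light, so stress falls on the antepenult (syllable 5, ga).
Stress on syllable 5: pe:.go.pe:t.tud.ˈga.da.bro:b.

5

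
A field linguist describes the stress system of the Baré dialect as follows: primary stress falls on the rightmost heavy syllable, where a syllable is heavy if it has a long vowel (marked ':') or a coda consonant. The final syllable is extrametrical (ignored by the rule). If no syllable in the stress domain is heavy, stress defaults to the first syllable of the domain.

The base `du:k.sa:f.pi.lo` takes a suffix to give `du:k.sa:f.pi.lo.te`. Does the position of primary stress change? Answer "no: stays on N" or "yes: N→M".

no: stays on 2

Base `du:k.sa:f.pi.lo` (4 syllables):
  The final syllable (4, lo) is extrametrical; the stress domain is syllables 1–3.
  Weights: 1 du:k H, 2 sa:f H, 3 pi L.
  Heavy syllables in the domain: 1, 2. The rightmost is syllable 2 (sa:f).
  → primary stress on syllable 2.
Suffixed `du:k.sa:f.pi.lo.te` (5 syllables):
  The final syllable (5, te) is extrametrical; the stress domain is syllables 1–4.
  Weights: 1 du:k H, 2 sa:f H, 3 pi L, 4 lo L.
  Heavy syllables in the domain: 1, 2. The rightmost is syllable 2 (sa:f).
  → primary stress on syllable 2.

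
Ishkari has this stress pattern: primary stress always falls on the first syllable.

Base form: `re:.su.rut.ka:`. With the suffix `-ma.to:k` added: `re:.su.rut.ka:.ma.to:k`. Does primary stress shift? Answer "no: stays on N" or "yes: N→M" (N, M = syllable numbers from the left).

no: stays on 1

Base `re:.su.rut.ka:` (4 syllables):
  The word has 4 syllables; the first syllable is syllable 1 (re:).
  → primary stress on syllable 1.
Suffixed `re:.su.rut.ka:.ma.to:k` (6 syllables):
  The word has 6 syllables; the first syllable is syllable 1 (re:).
  → primary stress on syllable 1.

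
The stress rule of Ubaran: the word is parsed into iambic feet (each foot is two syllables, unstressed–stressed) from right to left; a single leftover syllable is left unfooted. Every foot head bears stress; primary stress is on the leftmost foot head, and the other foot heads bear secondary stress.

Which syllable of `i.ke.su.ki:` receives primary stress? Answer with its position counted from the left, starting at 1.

2

Parse right to left into iambic (σˈσ) feet: (i.ˈke) (su.ˈki:).
Foot heads (stressed positions): 2, 4.
End Rule Leftmost: primary stress on the leftmost head = syllable 2.
Primary stress: syllable 2 → i.ˈke.su.ki:.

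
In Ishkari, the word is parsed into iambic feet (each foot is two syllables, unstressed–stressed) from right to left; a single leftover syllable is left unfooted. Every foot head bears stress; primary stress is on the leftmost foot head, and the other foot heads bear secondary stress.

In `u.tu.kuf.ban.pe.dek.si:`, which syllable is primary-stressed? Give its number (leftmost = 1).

3

Parse right to left into iambic (σˈσ) feet: u (tu.ˈkuf) (ban.ˈpe) (dek.ˈsi:). Syllable 1 is left unfooted.
Foot heads (stressed positions): 3, 5, 7.
End Rule Leftmost: primary stress on the leftmost head = syllable 3.
Primary stress: syllable 3 → u.tu.ˈkuf.ban.pe.dek.si:.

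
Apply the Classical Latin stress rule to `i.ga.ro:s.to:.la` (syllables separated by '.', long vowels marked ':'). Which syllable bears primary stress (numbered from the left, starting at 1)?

Classical Latin: stress the penult if heavy (long vowel or closed), else the antepenult.
Weights: 3 ro:s H, 4 to: H, 5 la L.
The penult (syllable 4, to:) is heavy, so it takes stress.
Stress on syllable 4: i.ga.ro:s.ˈto:.la.

4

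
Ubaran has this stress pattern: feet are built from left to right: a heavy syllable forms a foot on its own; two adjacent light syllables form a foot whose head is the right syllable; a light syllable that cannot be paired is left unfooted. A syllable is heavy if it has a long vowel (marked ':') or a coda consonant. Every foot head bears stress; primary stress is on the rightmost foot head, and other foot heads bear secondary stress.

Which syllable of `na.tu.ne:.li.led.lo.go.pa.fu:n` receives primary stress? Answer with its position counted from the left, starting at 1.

Weights: 1 na L, 2 tu L, 3 ne: H, 4 li L, 5 led H, 6 lo L, 7 go L, 8 pa L, 9 fu:n H.
Parse left to right (heavy = foot alone; LL = one foot; stranded L unfooted): (na.ˈtu) (ˈne:) li (ˈled) (lo.ˈgo) pa (ˈfu:n).
Foot heads: 2, 3, 5, 7, 9.
Primary stress on the rightmost head = syllable 9.
Primary stress: syllable 9 → na.tu.ne:.li.led.lo.go.pa.ˈfu:n.

9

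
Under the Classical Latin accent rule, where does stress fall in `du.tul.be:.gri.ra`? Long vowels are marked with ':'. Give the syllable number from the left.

3

Classical Latin: stress the penult if heavy (long vowel or closed), else the antepenult.
Weights: 3 be: H, 4 gri L, 5 ra L.
The penult (syllable 4, gri) is light, so stress falls on the antepenult (syllable 3, be:).
Stress on syllable 3: du.tul.ˈbe:.gri.ra.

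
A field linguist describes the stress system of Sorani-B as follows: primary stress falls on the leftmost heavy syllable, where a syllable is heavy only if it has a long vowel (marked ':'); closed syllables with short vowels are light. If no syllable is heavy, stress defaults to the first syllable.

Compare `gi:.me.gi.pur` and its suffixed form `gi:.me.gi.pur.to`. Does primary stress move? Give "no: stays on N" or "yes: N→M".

Base `gi:.me.gi.pur` (4 syllables):
  Weights: 1 gi: H, 2 me L, 3 gi L, 4 pur L.
  Heavy syllables in the domain: 1. The leftmost is syllable 1 (gi:).
  → primary stress on syllable 1.
Suffixed `gi:.me.gi.pur.to` (5 syllables):
  Weights: 1 gi: H, 2 me L, 3 gi L, 4 pur L, 5 to L.
  Heavy syllables in the domain: 1. The leftmost is syllable 1 (gi:).
  → primary stress on syllable 1.

no: stays on 1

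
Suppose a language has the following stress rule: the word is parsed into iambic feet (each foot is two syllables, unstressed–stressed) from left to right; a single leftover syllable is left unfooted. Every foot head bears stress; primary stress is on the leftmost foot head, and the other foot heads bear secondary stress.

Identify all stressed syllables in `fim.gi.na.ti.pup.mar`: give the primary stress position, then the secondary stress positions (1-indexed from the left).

Parse left to right into iambic (σˈσ) feet: (fim.ˈgi) (na.ˈti) (pup.ˈmar).
Foot heads (stressed positions): 2, 4, 6.
End Rule Leftmost: primary stress on the leftmost head = syllable 2.
Secondary stress on 4, 6: fim.ˈgi.na.ˌti.pup.ˌmar.

primary 2, secondary 4, 6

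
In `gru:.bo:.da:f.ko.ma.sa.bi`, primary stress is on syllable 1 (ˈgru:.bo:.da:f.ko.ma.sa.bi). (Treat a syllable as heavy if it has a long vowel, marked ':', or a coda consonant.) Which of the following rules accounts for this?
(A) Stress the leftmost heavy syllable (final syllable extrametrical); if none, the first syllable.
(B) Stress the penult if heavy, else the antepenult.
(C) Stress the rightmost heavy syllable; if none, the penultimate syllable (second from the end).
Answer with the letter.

Rule A → syllable 1 ✓.
Rule B → syllable 5 (observed: 1).
Rule C → syllable 3 (observed: 1).

A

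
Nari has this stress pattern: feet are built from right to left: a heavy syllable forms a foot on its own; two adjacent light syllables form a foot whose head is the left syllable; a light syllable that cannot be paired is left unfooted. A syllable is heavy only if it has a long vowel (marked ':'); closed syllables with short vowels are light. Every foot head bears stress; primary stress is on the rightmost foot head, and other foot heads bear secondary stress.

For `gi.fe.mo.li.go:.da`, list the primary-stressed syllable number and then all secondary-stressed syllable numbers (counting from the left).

primary 5, secondary 1, 3

Weights: 1 gi L, 2 fe L, 3 mo L, 4 li L, 5 go: H, 6 da L.
Parse right to left (heavy = foot alone; LL = one foot; stranded L unfooted): (ˈgi.fe) (ˈmo.li) (ˈgo:) da.
Foot heads: 1, 3, 5.
Primary stress on the rightmost head = syllable 5.
Secondary stress on 1, 3: ˌgi.fe.ˌmo.li.ˈgo:.da.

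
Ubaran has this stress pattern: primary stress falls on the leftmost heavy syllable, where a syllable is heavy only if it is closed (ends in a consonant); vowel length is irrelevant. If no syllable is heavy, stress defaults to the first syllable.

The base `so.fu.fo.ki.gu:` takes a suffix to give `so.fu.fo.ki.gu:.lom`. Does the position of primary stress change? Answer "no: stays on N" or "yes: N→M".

yes: 1→6

Base `so.fu.fo.ki.gu:` (5 syllables):
  Weights: 1 so L, 2 fu L, 3 fo L, 4 ki L, 5 gu: L.
  No heavy syllable in the domain; default to the first syllable = syllable 1.
  → primary stress on syllable 1.
Suffixed `so.fu.fo.ki.gu:.lom` (6 syllables):
  Weights: 1 so L, 2 fu L, 3 fo L, 4 ki L, 5 gu: L, 6 lom H.
  Heavy syllables in the domain: 6. The leftmost is syllable 6 (lom).
  → primary stress on syllable 6.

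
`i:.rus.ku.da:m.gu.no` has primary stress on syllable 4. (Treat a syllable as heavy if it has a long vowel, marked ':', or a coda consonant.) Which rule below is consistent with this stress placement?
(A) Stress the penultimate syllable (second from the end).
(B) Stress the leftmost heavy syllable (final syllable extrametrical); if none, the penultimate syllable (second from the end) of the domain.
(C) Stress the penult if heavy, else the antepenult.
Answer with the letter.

Rule A → syllable 5 (observed: 4).
Rule B → syllable 1 (observed: 4).
Rule C → syllable 4 ✓.

C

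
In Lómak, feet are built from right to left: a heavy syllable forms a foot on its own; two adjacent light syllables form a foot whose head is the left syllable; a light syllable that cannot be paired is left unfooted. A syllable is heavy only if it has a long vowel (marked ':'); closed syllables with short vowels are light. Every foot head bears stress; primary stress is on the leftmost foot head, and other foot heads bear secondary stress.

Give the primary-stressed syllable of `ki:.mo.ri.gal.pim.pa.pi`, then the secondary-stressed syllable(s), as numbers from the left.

Weights: 1 ki: H, 2 mo L, 3 ri L, 4 gal L, 5 pim L, 6 pa L, 7 pi L.
Parse right to left (heavy = foot alone; LL = one foot; stranded L unfooted): (ˈki:) (ˈmo.ri) (ˈgal.pim) (ˈpa.pi).
Foot heads: 1, 2, 4, 6.
Primary stress on the leftmost head = syllable 1.
Secondary stress on 2, 4, 6: ˈki:.ˌmo.ri.ˌgal.pim.ˌpa.pi.

primary 1, secondary 2, 4, 6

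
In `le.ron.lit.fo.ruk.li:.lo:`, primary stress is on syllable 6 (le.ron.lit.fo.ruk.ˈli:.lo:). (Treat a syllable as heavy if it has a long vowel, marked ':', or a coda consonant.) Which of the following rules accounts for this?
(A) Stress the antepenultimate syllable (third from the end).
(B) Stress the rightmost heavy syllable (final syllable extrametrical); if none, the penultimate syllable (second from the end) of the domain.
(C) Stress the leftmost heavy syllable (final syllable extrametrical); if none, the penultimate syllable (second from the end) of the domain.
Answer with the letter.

B

Rule A → syllable 5 (observed: 6).
Rule B → syllable 6 ✓.
Rule C → syllable 2 (observed: 6).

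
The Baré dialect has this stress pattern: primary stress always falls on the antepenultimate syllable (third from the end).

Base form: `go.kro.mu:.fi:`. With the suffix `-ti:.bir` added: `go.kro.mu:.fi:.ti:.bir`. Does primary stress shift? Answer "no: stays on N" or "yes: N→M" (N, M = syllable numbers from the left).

Base `go.kro.mu:.fi:` (4 syllables):
  The word has 4 syllables; the antepenultimate syllable (third from the end) is syllable 2 (kro).
  → primary stress on syllable 2.
Suffixed `go.kro.mu:.fi:.ti:.bir` (6 syllables):
  The word has 6 syllables; the antepenultimate syllable (third from the end) is syllable 4 (fi:).
  → primary stress on syllable 4.

yes: 2→4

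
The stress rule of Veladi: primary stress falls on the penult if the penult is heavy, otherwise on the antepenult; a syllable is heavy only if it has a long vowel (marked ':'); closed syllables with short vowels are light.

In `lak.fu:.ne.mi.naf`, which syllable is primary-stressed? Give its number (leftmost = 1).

Weights: 3 ne L, 4 mi L, 5 naf L.
The penult (syllable 4, mi) is light, so stress falls on the antepenult (syllable 3, ne).
Primary stress: syllable 3 → lak.fu:.ˈne.mi.naf.

3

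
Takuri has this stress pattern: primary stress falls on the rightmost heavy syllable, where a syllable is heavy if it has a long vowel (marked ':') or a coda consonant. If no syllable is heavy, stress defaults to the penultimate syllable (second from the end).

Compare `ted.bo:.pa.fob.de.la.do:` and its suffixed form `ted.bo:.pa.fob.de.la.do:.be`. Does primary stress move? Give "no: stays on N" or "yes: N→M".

no: stays on 7

Base `ted.bo:.pa.fob.de.la.do:` (7 syllables):
  Weights: 1 ted H, 2 bo: H, 3 pa L, 4 fob H, 5 de L, 6 la L, 7 do: H.
  Heavy syllables in the domain: 1, 2, 4, 7. The rightmost is syllable 7 (do:).
  → primary stress on syllable 7.
Suffixed `ted.bo:.pa.fob.de.la.do:.be` (8 syllables):
  Weights: 1 ted H, 2 bo: H, 3 pa L, 4 fob H, 5 de L, 6 la L, 7 do: H, 8 be L.
  Heavy syllables in the domain: 1, 2, 4, 7. The rightmost is syllable 7 (do:).
  → primary stress on syllable 7.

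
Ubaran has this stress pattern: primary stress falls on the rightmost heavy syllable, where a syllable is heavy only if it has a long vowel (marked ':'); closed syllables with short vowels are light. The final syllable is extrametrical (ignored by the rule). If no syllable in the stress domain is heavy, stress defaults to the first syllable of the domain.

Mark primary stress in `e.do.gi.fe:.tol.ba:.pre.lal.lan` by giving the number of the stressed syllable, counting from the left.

The final syllable (9, lan) is extrametrical; the stress domain is syllables 1–8.
Weights: 1 e L, 2 do L, 3 gi L, 4 fe: H, 5 tol L, 6 ba: H, 7 pre L, 8 lal L.
Heavy syllables in the domain: 4, 6. The rightmost is syllable 6 (ba:).
Primary stress: syllable 6 → e.do.gi.fe:.tol.ˈba:.pre.lal.lan.

6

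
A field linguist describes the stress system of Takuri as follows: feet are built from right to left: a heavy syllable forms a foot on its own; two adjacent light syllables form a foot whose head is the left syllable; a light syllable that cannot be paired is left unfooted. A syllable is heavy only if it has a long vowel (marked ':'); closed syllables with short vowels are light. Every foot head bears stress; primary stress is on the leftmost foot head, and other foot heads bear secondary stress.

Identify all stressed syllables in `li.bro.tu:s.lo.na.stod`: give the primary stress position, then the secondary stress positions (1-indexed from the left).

Weights: 1 li L, 2 bro L, 3 tu:s H, 4 lo L, 5 na L, 6 stod L.
Parse right to left (heavy = foot alone; LL = one foot; stranded L unfooted): (ˈli.bro) (ˈtu:s) lo (ˈna.stod).
Foot heads: 1, 3, 5.
Primary stress on the leftmost head = syllable 1.
Secondary stress on 3, 5: ˈli.bro.ˌtu:s.lo.ˌna.stod.

primary 1, secondary 3, 5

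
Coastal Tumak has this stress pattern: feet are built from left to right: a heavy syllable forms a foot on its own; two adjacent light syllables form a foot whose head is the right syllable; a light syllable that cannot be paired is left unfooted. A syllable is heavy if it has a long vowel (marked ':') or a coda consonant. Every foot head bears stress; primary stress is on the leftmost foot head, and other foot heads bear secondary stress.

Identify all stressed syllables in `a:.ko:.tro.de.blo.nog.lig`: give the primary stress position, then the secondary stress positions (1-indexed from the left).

primary 1, secondary 2, 4, 6, 7

Weights: 1 a: H, 2 ko: H, 3 tro L, 4 de L, 5 blo L, 6 nog H, 7 lig H.
Parse left to right (heavy = foot alone; LL = one foot; stranded L unfooted): (ˈa:) (ˈko:) (tro.ˈde) blo (ˈnog) (ˈlig).
Foot heads: 1, 2, 4, 6, 7.
Primary stress on the leftmost head = syllable 1.
Secondary stress on 2, 4, 6, 7: ˈa:.ˌko:.tro.ˌde.blo.ˌnog.ˌlig.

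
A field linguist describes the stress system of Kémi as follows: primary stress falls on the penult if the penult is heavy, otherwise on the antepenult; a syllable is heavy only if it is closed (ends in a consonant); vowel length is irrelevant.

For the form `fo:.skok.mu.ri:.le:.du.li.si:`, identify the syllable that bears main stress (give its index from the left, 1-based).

Weights: 6 du L, 7 li L, 8 si: L.
The penult (syllable 7, li) is light, so stress falls on the antepenult (syllable 6, du).
Primary stress: syllable 6 → fo:.skok.mu.ri:.le:.ˈdu.li.si:.

6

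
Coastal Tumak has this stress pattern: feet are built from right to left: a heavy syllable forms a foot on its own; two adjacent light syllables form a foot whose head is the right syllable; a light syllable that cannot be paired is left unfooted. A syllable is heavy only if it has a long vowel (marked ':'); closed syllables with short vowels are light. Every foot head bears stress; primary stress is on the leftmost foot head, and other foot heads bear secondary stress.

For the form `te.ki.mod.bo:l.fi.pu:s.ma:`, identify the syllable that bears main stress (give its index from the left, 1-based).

Weights: 1 te L, 2 ki L, 3 mod L, 4 bo:l H, 5 fi L, 6 pu:s H, 7 ma: H.
Parse right to left (heavy = foot alone; LL = one foot; stranded L unfooted): te (ki.ˈmod) (ˈbo:l) fi (ˈpu:s) (ˈma:).
Foot heads: 3, 4, 6, 7.
Primary stress on the leftmost head = syllable 3.
Primary stress: syllable 3 → te.ki.ˈmod.bo:l.fi.pu:s.ma:.

3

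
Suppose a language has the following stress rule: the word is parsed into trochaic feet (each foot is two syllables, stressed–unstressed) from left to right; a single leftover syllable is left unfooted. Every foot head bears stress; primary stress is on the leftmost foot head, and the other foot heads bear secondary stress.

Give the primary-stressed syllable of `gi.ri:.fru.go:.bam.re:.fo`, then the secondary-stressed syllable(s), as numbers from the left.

primary 1, secondary 3, 5

Parse left to right into trochaic (ˈσσ) feet: (ˈgi.ri:) (ˈfru.go:) (ˈbam.re:) fo. Syllable 7 is left unfooted.
Foot heads (stressed positions): 1, 3, 5.
End Rule Leftmost: primary stress on the leftmost head = syllable 1.
Secondary stress on 3, 5: ˈgi.ri:.ˌfru.go:.ˌbam.re:.fo.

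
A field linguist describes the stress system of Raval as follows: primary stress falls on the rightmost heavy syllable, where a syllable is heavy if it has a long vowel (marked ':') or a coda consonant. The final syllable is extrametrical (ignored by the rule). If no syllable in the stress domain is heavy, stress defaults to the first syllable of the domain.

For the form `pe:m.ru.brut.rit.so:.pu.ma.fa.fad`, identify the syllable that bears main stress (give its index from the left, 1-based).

5

The final syllable (9, fad) is extrametrical; the stress domain is syllables 1–8.
Weights: 1 pe:m H, 2 ru L, 3 brut H, 4 rit H, 5 so: H, 6 pu L, 7 ma L, 8 fa L.
Heavy syllables in the domain: 1, 3, 4, 5. The rightmost is syllable 5 (so:).
Primary stress: syllable 5 → pe:m.ru.brut.rit.ˈso:.pu.ma.fa.fad.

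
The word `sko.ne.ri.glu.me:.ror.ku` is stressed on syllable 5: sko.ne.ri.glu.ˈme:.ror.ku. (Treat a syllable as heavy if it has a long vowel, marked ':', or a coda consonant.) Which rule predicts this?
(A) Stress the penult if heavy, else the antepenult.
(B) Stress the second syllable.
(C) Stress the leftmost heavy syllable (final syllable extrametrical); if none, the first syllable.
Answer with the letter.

Rule A → syllable 6 (observed: 5).
Rule B → syllable 2 (observed: 5).
Rule C → syllable 5 ✓.

C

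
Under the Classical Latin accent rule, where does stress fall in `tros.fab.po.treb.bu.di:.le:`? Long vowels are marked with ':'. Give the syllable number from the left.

Classical Latin: stress the penult if heavy (long vowel or closed), else the antepenult.
Weights: 5 bu L, 6 di: H, 7 le: H.
The penult (syllable 6, di:) is heavy, so it takes stress.
Stress on syllable 6: tros.fab.po.treb.bu.ˈdi:.le:.

6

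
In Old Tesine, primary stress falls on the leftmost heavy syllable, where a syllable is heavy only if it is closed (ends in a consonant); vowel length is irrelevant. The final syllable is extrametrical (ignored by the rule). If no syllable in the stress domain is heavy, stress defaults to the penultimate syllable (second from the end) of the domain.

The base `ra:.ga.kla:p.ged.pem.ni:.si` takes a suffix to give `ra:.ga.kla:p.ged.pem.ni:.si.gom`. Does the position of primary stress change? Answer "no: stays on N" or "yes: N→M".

no: stays on 3

Base `ra:.ga.kla:p.ged.pem.ni:.si` (7 syllables):
  The final syllable (7, si) is extrametrical; the stress domain is syllables 1–6.
  Weights: 1 ra: L, 2 ga L, 3 kla:p H, 4 ged H, 5 pem H, 6 ni: L.
  Heavy syllables in the domain: 3, 4, 5. The leftmost is syllable 3 (kla:p).
  → primary stress on syllable 3.
Suffixed `ra:.ga.kla:p.ged.pem.ni:.si.gom` (8 syllables):
  The final syllable (8, gom) is extrametrical; the stress domain is syllables 1–7.
  Weights: 1 ra: L, 2 ga L, 3 kla:p H, 4 ged H, 5 pem H, 6 ni: L, 7 si L.
  Heavy syllables in the domain: 3, 4, 5. The leftmost is syllable 3 (kla:p).
  → primary stress on syllable 3.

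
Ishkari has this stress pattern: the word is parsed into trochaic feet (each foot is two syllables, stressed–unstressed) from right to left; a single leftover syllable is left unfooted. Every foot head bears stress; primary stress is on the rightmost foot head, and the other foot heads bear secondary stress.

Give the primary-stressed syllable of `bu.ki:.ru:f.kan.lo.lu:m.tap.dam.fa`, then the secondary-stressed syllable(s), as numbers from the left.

primary 8, secondary 2, 4, 6

Parse right to left into trochaic (ˈσσ) feet: bu (ˈki:.ru:f) (ˈkan.lo) (ˈlu:m.tap) (ˈdam.fa). Syllable 1 is left unfooted.
Foot heads (stressed positions): 2, 4, 6, 8.
End Rule Rightmost: primary stress on the rightmost head = syllable 8.
Secondary stress on 2, 4, 6: bu.ˌki:.ru:f.ˌkan.lo.ˌlu:m.tap.ˈdam.fa.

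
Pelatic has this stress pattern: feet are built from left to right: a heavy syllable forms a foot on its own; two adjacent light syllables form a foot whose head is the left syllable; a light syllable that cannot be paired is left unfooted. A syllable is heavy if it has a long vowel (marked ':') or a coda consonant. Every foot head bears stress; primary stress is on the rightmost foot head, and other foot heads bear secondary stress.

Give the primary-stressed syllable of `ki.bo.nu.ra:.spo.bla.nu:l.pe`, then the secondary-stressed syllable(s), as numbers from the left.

Weights: 1 ki L, 2 bo L, 3 nu L, 4 ra: H, 5 spo L, 6 bla L, 7 nu:l H, 8 pe L.
Parse left to right (heavy = foot alone; LL = one foot; stranded L unfooted): (ˈki.bo) nu (ˈra:) (ˈspo.bla) (ˈnu:l) pe.
Foot heads: 1, 4, 5, 7.
Primary stress on the rightmost head = syllable 7.
Secondary stress on 1, 4, 5: ˌki.bo.nu.ˌra:.ˌspo.bla.ˈnu:l.pe.

primary 7, secondary 1, 4, 5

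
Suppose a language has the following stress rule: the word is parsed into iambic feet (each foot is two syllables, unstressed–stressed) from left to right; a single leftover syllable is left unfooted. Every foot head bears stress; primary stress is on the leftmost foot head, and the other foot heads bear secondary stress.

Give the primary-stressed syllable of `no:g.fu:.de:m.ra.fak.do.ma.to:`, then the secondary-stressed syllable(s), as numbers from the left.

primary 2, secondary 4, 6, 8

Parse left to right into iambic (σˈσ) feet: (no:g.ˈfu:) (de:m.ˈra) (fak.ˈdo) (ma.ˈto:).
Foot heads (stressed positions): 2, 4, 6, 8.
End Rule Leftmost: primary stress on the leftmost head = syllable 2.
Secondary stress on 4, 6, 8: no:g.ˈfu:.de:m.ˌra.fak.ˌdo.ma.ˌto:.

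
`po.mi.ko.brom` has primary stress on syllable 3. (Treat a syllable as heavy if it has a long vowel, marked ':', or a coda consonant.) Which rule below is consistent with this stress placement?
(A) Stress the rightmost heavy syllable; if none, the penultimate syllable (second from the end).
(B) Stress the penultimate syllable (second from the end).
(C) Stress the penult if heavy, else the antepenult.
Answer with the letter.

B

Rule A → syllable 4 (observed: 3).
Rule B → syllable 3 ✓.
Rule C → syllable 2 (observed: 3).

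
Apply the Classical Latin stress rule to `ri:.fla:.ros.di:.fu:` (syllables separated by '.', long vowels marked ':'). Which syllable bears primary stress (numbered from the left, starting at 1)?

4

Classical Latin: stress the penult if heavy (long vowel or closed), else the antepenult.
Weights: 3 ros H, 4 di: H, 5 fu: H.
The penult (syllable 4, di:) is heavy, so it takes stress.
Stress on syllable 4: ri:.fla:.ros.ˈdi:.fu:.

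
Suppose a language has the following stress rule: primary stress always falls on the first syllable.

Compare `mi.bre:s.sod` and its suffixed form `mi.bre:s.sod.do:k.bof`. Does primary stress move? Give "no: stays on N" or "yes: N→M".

Base `mi.bre:s.sod` (3 syllables):
  The word has 3 syllables; the first syllable is syllable 1 (mi).
  → primary stress on syllable 1.
Suffixed `mi.bre:s.sod.do:k.bof` (5 syllables):
  The word has 5 syllables; the first syllable is syllable 1 (mi).
  → primary stress on syllable 1.

no: stays on 1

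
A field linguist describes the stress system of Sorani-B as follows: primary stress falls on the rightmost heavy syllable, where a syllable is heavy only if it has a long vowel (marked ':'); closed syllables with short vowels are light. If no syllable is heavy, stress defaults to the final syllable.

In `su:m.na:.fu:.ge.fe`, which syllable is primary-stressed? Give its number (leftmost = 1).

Weights: 1 su:m H, 2 na: H, 3 fu: H, 4 ge L, 5 fe L.
Heavy syllables in the domain: 1, 2, 3. The rightmost is syllable 3 (fu:).
Primary stress: syllable 3 → su:m.na:.ˈfu:.ge.fe.

3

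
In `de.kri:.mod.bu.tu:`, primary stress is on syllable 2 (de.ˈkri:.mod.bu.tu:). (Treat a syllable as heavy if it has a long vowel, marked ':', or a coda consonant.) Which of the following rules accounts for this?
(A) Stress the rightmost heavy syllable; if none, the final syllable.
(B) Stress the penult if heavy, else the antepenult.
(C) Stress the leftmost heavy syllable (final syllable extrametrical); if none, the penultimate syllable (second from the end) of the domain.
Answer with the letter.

Rule A → syllable 5 (observed: 2).
Rule B → syllable 3 (observed: 2).
Rule C → syllable 2 ✓.

C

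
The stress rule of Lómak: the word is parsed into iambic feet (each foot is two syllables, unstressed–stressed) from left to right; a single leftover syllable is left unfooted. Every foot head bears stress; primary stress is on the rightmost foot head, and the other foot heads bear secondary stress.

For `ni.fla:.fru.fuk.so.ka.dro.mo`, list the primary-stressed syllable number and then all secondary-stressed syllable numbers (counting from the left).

Parse left to right into iambic (σˈσ) feet: (ni.ˈfla:) (fru.ˈfuk) (so.ˈka) (dro.ˈmo).
Foot heads (stressed positions): 2, 4, 6, 8.
End Rule Rightmost: primary stress on the rightmost head = syllable 8.
Secondary stress on 2, 4, 6: ni.ˌfla:.fru.ˌfuk.so.ˌka.dro.ˈmo.

primary 8, secondary 2, 4, 6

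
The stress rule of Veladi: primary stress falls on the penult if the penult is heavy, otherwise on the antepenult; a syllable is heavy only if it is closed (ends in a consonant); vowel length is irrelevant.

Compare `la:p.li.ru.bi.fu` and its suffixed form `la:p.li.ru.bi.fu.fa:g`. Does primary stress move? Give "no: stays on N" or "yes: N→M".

Base `la:p.li.ru.bi.fu` (5 syllables):
  Weights: 3 ru L, 4 bi L, 5 fu L.
  The penult (syllable 4, bi) is light, so stress falls on the antepenult (syllable 3, ru).
  → primary stress on syllable 3.
Suffixed `la:p.li.ru.bi.fu.fa:g` (6 syllables):
  Weights: 4 bi L, 5 fu L, 6 fa:g H.
  The penult (syllable 5, fu) is light, so stress falls on the antepenult (syllable 4, bi).
  → primary stress on syllable 4.

yes: 3→4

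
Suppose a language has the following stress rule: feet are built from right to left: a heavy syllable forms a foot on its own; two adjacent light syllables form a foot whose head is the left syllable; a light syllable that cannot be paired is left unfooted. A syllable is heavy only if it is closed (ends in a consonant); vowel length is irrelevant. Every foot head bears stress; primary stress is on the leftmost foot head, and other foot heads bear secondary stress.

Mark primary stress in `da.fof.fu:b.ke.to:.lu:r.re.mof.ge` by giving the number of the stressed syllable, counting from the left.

2

Weights: 1 da L, 2 fof H, 3 fu:b H, 4 ke L, 5 to: L, 6 lu:r H, 7 re L, 8 mof H, 9 ge L.
Parse right to left (heavy = foot alone; LL = one foot; stranded L unfooted): da (ˈfof) (ˈfu:b) (ˈke.to:) (ˈlu:r) re (ˈmof) ge.
Foot heads: 2, 3, 4, 6, 8.
Primary stress on the leftmost head = syllable 2.
Primary stress: syllable 2 → da.ˈfof.fu:b.ke.to:.lu:r.re.mof.ge.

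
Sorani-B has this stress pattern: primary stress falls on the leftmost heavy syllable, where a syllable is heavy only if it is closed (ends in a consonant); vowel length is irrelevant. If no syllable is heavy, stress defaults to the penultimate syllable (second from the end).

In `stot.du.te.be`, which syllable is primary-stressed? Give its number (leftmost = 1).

1

Weights: 1 stot H, 2 du L, 3 te L, 4 be L.
Heavy syllables in the domain: 1. The leftmost is syllable 1 (stot).
Primary stress: syllable 1 → ˈstot.du.te.be.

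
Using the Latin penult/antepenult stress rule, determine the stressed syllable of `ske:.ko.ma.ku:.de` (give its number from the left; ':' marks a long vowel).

Classical Latin: stress the penult if heavy (long vowel or closed), else the antepenult.
Weights: 3 ma L, 4 ku: H, 5 de L.
The penult (syllable 4, ku:) is heavy, so it takes stress.
Stress on syllable 4: ske:.ko.ma.ˈku:.de.

4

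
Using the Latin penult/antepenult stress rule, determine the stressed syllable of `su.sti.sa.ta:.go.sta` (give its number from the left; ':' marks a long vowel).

4

Classical Latin: stress the penult if heavy (long vowel or closed), else the antepenult.
Weights: 4 ta: H, 5 go L, 6 sta L.
The penult (syllable 5, go) is light, so stress falls on the antepenult (syllable 4, ta:).
Stress on syllable 4: su.sti.sa.ˈta:.go.sta.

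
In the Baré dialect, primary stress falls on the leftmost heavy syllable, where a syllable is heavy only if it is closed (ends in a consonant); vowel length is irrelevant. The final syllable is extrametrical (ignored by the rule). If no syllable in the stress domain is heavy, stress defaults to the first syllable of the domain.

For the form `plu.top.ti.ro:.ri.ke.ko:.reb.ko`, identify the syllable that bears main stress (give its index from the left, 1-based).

2

The final syllable (9, ko) is extrametrical; the stress domain is syllables 1–8.
Weights: 1 plu L, 2 top H, 3 ti L, 4 ro: L, 5 ri L, 6 ke L, 7 ko: L, 8 reb H.
Heavy syllables in the domain: 2, 8. The leftmost is syllable 2 (top).
Primary stress: syllable 2 → plu.ˈtop.ti.ro:.ri.ke.ko:.reb.ko.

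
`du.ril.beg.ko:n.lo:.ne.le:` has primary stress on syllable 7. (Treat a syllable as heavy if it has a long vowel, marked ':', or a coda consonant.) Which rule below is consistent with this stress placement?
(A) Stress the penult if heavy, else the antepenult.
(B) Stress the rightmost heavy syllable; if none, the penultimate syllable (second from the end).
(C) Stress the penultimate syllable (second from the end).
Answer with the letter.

B

Rule A → syllable 5 (observed: 7).
Rule B → syllable 7 ✓.
Rule C → syllable 6 (observed: 7).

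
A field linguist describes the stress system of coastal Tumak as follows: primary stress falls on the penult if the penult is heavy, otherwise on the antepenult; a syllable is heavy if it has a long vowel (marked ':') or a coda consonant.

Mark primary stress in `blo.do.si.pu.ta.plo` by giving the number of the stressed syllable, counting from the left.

Weights: 4 pu L, 5 ta L, 6 plo L.
The penult (syllable 5, ta) is light, so stress falls on the antepenult (syllable 4, pu).
Primary stress: syllable 4 → blo.do.si.ˈpu.ta.plo.

4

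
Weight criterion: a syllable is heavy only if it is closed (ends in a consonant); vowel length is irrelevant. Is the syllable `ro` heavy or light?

`ro`: short vowel, open (no coda). Open (no coda) → light.

light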